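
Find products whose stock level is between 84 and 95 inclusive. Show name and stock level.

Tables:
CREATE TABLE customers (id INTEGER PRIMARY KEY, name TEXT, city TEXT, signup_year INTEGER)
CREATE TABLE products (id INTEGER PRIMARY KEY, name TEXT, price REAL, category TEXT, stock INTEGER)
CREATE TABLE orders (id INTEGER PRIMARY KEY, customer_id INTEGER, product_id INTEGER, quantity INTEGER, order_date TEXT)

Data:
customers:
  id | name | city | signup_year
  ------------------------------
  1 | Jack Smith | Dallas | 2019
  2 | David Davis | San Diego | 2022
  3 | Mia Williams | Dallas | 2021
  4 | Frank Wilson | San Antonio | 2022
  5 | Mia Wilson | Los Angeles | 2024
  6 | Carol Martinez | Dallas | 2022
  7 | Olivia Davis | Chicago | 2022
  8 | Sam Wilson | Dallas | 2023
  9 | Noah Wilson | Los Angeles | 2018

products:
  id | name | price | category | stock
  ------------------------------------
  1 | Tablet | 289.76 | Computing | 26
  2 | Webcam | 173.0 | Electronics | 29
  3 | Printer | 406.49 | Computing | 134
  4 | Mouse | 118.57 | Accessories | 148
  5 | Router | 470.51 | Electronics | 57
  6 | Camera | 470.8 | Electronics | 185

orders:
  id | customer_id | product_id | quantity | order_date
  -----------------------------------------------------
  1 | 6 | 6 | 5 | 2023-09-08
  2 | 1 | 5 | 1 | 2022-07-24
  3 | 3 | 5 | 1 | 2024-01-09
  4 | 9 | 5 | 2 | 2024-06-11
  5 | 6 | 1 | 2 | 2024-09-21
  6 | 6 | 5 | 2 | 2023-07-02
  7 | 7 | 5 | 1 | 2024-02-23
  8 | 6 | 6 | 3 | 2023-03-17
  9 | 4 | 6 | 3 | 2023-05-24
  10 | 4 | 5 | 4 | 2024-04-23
SELECT name, stock FROM products WHERE stock BETWEEN 84 AND 95

Execution result:
(no rows)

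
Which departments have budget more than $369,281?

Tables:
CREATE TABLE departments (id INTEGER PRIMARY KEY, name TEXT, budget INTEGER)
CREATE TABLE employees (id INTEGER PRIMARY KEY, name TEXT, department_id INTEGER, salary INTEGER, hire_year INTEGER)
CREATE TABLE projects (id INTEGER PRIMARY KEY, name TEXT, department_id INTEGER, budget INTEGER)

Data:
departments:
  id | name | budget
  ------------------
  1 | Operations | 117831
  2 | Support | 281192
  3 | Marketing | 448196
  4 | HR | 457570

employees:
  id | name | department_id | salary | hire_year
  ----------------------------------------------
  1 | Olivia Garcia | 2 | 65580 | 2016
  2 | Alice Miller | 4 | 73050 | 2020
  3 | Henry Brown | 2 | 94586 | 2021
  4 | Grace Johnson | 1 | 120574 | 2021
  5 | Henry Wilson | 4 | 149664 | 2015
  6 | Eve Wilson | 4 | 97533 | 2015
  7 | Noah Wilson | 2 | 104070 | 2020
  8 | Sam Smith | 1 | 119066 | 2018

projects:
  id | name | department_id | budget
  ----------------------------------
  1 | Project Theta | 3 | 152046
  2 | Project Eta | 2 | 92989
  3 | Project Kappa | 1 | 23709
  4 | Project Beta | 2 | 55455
SELECT name, budget FROM departments WHERE budget > 369281

Execution result:
name | budget
Marketing | 448196
HR | 457570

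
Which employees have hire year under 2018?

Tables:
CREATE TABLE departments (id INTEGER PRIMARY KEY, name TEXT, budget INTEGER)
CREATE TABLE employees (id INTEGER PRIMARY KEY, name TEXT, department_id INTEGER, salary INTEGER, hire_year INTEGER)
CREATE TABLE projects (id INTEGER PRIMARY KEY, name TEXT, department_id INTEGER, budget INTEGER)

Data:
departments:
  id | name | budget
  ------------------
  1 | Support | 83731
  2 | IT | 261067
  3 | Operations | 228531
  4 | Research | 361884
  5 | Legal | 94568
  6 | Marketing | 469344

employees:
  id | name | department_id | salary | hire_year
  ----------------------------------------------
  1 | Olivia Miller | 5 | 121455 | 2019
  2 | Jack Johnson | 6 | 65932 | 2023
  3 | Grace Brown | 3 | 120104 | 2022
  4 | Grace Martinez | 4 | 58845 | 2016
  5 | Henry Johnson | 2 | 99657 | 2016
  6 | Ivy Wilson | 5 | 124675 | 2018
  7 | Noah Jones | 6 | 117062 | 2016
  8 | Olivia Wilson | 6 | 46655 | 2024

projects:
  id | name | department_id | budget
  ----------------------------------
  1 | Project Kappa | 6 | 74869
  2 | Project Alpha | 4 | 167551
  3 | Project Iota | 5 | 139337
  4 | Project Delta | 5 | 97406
SELECT name, hire_year FROM employees WHERE hire_year < 2018

Execution result:
name | hire_year
Grace Martinez | 2016
Henry Johnson | 2016
Noah Jones | 2016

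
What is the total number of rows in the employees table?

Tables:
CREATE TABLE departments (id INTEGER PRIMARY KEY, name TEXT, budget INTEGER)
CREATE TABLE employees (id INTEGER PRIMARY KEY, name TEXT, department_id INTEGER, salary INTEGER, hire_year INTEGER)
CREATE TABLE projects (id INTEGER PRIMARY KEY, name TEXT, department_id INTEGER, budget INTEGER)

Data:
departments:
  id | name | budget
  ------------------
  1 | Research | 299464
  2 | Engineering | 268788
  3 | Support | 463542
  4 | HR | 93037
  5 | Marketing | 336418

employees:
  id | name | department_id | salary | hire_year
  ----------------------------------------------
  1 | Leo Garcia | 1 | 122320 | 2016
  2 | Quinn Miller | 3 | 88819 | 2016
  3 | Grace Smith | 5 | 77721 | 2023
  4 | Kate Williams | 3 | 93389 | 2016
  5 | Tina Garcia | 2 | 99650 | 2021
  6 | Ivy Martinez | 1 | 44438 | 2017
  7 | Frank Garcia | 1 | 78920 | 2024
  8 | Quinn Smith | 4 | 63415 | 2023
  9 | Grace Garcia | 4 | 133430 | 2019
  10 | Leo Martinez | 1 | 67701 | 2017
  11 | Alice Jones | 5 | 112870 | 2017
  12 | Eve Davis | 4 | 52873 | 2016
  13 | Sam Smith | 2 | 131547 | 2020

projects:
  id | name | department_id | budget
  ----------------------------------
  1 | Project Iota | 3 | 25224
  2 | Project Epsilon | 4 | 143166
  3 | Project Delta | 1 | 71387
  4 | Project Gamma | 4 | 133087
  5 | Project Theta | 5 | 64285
SELECT COUNT(*) FROM employees

Execution result:
13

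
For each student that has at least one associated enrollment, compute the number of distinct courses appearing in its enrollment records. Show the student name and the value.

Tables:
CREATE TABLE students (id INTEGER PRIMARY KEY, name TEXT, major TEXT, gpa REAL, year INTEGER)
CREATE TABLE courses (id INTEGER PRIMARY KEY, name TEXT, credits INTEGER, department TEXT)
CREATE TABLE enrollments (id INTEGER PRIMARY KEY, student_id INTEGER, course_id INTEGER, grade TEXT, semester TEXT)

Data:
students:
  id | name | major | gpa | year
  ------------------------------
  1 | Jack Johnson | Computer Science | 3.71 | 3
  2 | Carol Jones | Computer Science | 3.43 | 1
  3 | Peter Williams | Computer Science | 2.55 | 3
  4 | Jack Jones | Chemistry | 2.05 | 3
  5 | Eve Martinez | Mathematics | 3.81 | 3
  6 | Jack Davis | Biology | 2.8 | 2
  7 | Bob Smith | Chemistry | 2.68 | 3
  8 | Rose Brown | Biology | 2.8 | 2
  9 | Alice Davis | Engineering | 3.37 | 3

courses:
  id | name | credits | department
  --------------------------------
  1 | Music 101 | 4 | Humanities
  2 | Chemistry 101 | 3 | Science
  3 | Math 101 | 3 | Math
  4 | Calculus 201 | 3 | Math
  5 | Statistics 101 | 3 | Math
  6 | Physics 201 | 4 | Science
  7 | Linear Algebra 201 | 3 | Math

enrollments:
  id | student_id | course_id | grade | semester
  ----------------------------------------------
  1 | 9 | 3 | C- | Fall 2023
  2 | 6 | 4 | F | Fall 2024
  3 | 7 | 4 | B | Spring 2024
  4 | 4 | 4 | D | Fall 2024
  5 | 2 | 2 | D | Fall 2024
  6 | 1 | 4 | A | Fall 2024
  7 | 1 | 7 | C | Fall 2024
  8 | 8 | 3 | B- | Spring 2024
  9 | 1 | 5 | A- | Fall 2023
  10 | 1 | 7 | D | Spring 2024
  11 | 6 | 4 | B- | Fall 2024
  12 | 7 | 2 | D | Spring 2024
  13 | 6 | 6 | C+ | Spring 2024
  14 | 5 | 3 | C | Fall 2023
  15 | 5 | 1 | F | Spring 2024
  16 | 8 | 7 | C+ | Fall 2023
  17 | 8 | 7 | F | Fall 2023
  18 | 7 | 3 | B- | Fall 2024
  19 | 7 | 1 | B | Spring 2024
SELECT p.name, COUNT(DISTINCT c.course_id) AS distinct_course_count FROM enrollments c JOIN students p ON c.student_id = p.id GROUP BY p.id, p.name

Execution result:
name | distinct_course_count
Jack Johnson | 3
Carol Jones | 1
Jack Jones | 1
Eve Martinez | 2
Jack Davis | 2
Bob Smith | 4
Rose Brown | 2
Alice Davis | 1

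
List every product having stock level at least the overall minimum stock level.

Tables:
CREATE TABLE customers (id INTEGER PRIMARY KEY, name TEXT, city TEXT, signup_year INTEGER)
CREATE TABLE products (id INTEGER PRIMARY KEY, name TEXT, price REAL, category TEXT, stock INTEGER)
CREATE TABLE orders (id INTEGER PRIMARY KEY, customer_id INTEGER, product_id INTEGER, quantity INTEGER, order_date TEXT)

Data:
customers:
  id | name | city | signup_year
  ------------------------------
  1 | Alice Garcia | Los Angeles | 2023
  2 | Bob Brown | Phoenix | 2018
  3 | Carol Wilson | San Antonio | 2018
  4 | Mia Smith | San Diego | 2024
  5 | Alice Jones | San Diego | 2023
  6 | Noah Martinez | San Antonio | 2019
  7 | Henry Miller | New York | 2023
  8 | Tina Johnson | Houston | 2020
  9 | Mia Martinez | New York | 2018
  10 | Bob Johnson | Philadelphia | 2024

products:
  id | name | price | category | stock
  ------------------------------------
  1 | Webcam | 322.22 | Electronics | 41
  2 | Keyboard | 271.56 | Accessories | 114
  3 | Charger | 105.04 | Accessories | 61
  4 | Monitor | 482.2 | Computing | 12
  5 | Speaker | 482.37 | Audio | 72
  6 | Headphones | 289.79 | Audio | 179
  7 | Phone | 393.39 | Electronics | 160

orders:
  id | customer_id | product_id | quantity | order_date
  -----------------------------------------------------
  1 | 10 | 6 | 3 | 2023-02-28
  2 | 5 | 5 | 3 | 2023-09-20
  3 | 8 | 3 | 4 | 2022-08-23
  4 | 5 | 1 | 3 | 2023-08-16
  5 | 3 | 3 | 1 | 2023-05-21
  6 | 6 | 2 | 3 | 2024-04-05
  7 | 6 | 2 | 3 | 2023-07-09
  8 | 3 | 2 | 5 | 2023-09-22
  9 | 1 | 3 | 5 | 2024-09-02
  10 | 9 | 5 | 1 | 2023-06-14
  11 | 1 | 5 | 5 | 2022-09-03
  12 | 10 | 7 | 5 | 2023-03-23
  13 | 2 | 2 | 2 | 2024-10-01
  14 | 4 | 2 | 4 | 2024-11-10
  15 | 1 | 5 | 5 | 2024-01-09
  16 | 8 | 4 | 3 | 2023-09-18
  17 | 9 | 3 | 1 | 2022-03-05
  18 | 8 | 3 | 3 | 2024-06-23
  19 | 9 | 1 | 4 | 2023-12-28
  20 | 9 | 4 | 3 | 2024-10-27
SELECT name, stock FROM products WHERE stock >= (SELECT MIN(stock) FROM products)

Execution result:
name | stock
Webcam | 41
Keyboard | 114
Charger | 61
Monitor | 12
Speaker | 72
Headphones | 179
Phone | 160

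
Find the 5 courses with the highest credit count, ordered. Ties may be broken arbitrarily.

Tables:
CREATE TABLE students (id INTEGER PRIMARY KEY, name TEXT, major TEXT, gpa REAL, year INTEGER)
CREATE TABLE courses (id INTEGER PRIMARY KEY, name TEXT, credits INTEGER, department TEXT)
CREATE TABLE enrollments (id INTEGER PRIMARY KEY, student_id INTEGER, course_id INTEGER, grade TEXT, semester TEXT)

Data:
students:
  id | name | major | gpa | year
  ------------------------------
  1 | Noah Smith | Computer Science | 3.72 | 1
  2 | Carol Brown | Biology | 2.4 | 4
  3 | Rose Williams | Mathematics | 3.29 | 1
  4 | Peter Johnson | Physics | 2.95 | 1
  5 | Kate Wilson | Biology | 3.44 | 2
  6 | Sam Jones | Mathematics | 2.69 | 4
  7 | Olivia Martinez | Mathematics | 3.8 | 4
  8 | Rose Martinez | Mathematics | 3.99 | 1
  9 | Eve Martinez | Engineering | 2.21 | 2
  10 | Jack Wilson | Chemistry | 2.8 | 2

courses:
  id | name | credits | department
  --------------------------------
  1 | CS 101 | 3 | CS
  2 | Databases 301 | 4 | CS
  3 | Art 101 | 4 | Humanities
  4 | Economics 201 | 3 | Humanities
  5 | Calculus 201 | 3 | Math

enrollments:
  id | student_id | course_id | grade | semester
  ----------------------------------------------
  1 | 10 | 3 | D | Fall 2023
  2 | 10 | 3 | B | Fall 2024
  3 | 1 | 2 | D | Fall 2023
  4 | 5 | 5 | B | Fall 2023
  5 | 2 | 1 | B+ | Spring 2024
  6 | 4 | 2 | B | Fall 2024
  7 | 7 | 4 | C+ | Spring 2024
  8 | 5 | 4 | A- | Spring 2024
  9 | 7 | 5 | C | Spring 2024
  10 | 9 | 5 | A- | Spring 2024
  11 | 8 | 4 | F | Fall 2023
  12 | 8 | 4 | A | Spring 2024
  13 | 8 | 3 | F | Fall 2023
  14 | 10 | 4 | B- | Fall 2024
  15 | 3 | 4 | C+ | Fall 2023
SELECT name, credits FROM courses ORDER BY credits DESC LIMIT 5

Execution result:
name | credits
Databases 301 | 4
Art 101 | 4
CS 101 | 3
Economics 201 | 3
Calculus 201 | 3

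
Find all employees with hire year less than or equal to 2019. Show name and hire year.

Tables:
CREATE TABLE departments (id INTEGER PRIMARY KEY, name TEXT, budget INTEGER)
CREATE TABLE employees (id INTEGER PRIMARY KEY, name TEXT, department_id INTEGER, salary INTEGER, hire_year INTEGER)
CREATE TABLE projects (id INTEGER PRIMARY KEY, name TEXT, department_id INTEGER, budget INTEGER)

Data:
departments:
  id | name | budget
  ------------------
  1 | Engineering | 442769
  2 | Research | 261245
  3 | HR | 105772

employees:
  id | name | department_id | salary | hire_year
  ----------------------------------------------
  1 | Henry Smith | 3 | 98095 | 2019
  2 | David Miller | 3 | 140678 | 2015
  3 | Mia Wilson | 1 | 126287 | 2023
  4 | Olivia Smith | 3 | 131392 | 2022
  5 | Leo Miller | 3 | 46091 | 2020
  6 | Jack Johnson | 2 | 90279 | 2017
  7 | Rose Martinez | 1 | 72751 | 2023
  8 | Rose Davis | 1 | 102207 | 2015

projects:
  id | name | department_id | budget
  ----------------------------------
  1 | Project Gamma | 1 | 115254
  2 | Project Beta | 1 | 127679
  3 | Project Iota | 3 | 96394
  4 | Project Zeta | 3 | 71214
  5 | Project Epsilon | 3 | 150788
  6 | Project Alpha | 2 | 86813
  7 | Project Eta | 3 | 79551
SELECT name, hire_year FROM employees WHERE hire_year <= 2019

Execution result:
name | hire_year
Henry Smith | 2019
David Miller | 2015
Jack Johnson | 2017
Rose Davis | 2015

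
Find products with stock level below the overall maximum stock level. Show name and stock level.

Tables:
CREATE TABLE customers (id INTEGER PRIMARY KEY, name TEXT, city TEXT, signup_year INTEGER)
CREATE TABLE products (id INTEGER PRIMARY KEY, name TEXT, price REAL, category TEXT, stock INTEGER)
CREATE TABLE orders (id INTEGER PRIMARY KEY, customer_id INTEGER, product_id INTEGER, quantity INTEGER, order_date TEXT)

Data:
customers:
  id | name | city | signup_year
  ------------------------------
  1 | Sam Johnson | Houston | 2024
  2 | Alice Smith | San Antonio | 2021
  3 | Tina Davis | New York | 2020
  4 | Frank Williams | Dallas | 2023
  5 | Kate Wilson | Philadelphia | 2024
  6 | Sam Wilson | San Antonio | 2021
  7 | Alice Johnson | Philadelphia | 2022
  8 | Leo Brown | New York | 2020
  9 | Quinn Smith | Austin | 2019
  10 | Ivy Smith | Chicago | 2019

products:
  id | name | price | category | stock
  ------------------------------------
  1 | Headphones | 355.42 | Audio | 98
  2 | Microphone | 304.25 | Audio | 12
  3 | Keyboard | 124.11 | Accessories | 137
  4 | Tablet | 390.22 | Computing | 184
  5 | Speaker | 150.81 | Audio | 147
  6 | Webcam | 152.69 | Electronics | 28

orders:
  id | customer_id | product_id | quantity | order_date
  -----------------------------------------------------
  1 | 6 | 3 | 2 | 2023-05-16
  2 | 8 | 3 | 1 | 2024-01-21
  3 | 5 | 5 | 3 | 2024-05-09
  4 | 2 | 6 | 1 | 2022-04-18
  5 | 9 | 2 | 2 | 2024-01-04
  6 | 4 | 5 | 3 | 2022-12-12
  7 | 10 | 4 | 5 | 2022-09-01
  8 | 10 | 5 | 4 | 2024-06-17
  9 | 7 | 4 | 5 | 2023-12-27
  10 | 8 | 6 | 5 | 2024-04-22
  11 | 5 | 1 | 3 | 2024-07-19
SELECT name, stock FROM products WHERE stock < (SELECT MAX(stock) FROM products)

Execution result:
name | stock
Headphones | 98
Microphone | 12
Keyboard | 137
Speaker | 147
Webcam | 28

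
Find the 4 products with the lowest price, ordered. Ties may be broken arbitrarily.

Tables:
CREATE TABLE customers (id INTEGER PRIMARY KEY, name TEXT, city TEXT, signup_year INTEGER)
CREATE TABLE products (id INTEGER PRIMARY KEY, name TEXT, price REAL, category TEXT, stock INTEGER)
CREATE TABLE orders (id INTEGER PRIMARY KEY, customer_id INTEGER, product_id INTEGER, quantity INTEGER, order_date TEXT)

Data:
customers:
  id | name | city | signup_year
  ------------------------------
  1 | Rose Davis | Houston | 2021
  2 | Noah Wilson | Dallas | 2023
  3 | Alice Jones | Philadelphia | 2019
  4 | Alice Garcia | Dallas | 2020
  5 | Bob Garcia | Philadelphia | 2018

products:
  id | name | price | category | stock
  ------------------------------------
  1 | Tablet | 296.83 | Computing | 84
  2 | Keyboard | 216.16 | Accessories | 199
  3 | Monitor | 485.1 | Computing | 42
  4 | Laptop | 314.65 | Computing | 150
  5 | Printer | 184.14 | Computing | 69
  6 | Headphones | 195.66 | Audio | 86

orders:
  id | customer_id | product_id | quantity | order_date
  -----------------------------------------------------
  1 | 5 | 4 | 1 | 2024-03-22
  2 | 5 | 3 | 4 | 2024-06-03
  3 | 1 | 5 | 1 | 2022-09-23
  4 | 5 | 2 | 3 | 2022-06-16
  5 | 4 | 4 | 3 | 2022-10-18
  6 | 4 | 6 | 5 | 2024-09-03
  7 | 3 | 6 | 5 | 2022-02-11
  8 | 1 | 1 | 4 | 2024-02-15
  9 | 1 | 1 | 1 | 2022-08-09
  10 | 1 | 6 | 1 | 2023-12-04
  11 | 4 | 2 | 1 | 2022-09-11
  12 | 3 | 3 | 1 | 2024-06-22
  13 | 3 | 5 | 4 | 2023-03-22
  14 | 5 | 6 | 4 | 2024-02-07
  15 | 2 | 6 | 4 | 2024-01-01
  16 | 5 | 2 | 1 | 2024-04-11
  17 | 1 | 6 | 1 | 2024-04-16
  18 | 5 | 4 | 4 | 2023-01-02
SELECT name, price FROM products ORDER BY price ASC LIMIT 4

Execution result:
name | price
Printer | 184.14
Headphones | 195.66
Keyboard | 216.16
Tablet | 296.83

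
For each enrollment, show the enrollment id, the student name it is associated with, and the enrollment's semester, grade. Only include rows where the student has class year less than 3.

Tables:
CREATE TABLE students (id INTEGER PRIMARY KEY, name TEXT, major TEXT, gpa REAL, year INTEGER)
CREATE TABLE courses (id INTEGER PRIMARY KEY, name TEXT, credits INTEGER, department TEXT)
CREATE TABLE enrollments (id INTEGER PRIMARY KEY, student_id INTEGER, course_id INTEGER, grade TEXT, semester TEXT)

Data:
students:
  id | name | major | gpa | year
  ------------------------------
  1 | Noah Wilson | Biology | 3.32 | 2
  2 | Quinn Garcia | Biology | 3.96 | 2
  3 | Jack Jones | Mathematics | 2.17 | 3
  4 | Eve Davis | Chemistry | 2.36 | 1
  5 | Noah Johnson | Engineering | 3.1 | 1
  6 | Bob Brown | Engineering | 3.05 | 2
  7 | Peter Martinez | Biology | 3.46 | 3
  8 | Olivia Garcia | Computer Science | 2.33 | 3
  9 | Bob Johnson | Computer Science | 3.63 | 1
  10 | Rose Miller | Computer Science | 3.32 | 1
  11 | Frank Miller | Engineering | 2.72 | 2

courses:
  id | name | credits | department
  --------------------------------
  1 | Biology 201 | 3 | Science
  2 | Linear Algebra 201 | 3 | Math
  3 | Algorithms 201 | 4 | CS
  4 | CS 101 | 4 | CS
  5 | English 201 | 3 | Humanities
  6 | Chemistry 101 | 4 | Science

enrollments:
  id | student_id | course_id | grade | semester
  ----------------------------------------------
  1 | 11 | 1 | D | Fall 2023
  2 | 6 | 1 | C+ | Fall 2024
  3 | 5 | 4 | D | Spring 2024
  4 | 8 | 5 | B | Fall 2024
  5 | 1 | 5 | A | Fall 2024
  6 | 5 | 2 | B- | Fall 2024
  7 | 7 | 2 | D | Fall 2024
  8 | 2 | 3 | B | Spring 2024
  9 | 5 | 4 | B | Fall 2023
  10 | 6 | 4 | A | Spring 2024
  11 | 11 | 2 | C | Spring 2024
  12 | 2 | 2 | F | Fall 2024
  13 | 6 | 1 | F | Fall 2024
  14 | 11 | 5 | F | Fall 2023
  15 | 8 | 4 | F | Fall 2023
SELECT c.id, p.name AS student, c.semester, c.grade FROM enrollments c JOIN students p ON c.student_id = p.id WHERE p.year < 3

Execution result:
id | student | semester | grade
1 | Frank Miller | Fall 2023 | D
2 | Bob Brown | Fall 2024 | C+
3 | Noah Johnson | Spring 2024 | D
5 | Noah Wilson | Fall 2024 | A
6 | Noah Johnson | Fall 2024 | B-
8 | Quinn Garcia | Spring 2024 | B
9 | Noah Johnson | Fall 2023 | B
10 | Bob Brown | Spring 2024 | A
11 | Frank Miller | Spring 2024 | C
12 | Quinn Garcia | Fall 2024 | F
13 | Bob Brown | Fall 2024 | F
14 | Frank Miller | Fall 2023 | F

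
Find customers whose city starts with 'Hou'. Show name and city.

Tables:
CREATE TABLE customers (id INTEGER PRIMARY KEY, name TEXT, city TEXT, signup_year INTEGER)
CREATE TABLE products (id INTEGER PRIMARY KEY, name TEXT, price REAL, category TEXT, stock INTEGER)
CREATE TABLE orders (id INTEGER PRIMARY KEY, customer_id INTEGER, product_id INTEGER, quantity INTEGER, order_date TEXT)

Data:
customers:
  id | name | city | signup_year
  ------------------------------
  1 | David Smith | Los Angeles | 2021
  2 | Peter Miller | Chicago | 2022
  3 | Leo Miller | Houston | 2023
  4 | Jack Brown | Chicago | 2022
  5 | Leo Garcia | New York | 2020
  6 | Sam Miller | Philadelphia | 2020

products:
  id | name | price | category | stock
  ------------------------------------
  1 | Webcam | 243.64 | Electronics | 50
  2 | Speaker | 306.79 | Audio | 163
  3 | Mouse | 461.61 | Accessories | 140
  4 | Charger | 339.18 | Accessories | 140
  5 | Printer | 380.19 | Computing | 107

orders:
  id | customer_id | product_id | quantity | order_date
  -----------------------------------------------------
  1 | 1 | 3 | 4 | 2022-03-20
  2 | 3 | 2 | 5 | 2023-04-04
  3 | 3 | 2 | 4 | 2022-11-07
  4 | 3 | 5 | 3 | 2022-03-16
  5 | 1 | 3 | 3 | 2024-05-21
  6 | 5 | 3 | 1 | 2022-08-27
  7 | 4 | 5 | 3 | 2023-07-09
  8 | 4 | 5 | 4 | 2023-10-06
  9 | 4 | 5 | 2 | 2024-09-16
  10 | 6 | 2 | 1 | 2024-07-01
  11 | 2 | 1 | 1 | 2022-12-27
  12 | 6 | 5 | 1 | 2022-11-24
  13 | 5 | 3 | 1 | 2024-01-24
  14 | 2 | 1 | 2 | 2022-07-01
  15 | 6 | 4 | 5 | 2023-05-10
SELECT name, city FROM customers WHERE city LIKE 'Hou%'

Execution result:
name | city
Leo Miller | Houston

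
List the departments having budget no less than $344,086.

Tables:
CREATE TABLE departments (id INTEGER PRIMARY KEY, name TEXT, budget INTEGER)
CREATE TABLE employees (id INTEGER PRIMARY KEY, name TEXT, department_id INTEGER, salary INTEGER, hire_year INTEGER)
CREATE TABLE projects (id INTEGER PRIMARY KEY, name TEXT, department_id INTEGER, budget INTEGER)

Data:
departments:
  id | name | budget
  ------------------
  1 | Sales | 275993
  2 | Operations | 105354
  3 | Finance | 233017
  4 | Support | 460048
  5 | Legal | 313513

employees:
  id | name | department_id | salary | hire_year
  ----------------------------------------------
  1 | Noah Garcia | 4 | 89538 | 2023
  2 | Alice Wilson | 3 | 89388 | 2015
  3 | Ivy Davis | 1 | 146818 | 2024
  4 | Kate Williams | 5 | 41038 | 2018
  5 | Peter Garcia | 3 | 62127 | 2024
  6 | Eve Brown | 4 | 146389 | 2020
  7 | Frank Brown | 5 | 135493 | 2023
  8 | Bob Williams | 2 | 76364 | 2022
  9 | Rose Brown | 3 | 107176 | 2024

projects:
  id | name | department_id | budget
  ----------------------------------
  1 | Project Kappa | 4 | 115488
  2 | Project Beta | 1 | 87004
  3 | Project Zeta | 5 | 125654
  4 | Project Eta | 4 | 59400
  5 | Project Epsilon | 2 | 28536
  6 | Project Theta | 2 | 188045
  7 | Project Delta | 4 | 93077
SELECT name, budget FROM departments WHERE budget >= 344086

Execution result:
name | budget
Support | 460048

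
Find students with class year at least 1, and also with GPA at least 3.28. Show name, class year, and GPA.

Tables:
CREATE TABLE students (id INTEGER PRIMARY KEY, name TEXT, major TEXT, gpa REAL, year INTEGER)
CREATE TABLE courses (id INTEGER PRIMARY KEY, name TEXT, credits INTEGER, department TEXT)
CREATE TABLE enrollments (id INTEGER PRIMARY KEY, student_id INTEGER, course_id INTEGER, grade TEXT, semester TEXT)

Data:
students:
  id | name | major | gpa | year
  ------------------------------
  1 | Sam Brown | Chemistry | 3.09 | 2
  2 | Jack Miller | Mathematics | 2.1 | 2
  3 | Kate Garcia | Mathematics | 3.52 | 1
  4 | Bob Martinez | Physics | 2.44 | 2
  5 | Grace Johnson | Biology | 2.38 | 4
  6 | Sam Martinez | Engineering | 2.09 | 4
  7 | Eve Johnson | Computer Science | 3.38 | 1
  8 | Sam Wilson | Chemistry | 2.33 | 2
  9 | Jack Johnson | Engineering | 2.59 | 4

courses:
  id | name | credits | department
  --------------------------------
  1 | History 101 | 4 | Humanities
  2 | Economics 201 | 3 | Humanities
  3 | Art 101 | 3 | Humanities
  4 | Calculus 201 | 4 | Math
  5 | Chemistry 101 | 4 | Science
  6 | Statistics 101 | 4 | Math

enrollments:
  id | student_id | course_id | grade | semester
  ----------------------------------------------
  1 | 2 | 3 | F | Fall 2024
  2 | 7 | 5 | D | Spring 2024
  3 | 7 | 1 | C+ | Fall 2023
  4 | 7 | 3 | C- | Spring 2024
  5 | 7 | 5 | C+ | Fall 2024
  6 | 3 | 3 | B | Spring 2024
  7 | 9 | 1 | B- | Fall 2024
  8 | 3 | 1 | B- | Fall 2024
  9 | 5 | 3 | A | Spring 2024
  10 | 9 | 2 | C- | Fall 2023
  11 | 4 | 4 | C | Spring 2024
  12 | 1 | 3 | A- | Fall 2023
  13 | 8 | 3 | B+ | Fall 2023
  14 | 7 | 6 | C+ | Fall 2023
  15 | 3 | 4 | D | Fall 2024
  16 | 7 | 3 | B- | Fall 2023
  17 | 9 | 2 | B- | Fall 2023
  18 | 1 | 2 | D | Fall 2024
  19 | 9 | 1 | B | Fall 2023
SELECT name, year, gpa FROM students WHERE year >= 1 AND gpa >= 3.28

Execution result:
name | year | gpa
Kate Garcia | 1 | 3.52
Eve Johnson | 1 | 3.38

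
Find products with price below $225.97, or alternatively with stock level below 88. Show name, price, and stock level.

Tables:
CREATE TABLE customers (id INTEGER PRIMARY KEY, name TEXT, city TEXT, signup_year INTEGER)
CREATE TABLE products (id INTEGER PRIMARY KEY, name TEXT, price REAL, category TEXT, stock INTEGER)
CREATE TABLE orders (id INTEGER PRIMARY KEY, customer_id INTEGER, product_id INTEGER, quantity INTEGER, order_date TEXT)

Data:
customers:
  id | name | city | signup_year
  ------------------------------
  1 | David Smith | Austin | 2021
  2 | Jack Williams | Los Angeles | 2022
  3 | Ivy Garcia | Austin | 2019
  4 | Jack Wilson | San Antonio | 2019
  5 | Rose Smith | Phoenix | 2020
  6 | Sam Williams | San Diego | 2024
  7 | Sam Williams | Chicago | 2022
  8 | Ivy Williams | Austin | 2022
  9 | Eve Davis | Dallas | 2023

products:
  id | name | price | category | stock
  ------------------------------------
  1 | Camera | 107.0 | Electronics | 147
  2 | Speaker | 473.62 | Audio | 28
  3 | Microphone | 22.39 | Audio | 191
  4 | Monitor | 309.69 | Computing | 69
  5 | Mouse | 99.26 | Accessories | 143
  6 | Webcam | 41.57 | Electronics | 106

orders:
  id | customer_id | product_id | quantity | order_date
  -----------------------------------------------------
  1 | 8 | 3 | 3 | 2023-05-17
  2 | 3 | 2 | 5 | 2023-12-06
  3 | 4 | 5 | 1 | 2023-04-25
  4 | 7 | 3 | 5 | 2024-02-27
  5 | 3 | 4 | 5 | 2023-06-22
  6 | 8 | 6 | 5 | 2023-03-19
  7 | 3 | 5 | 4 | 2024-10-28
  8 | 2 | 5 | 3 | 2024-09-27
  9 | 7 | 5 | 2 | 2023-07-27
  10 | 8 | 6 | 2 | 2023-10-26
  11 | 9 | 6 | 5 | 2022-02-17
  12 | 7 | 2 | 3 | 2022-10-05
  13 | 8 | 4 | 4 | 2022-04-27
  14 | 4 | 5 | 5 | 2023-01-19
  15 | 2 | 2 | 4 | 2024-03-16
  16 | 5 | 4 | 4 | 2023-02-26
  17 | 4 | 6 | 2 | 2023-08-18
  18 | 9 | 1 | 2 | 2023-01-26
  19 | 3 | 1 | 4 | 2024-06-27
SELECT name, price, stock FROM products WHERE price < 225.97 OR stock < 88

Execution result:
name | price | stock
Camera | 107.00 | 147
Speaker | 473.62 | 28
Microphone | 22.39 | 191
Monitor | 309.69 | 69
Mouse | 99.26 | 143
Webcam | 41.57 | 106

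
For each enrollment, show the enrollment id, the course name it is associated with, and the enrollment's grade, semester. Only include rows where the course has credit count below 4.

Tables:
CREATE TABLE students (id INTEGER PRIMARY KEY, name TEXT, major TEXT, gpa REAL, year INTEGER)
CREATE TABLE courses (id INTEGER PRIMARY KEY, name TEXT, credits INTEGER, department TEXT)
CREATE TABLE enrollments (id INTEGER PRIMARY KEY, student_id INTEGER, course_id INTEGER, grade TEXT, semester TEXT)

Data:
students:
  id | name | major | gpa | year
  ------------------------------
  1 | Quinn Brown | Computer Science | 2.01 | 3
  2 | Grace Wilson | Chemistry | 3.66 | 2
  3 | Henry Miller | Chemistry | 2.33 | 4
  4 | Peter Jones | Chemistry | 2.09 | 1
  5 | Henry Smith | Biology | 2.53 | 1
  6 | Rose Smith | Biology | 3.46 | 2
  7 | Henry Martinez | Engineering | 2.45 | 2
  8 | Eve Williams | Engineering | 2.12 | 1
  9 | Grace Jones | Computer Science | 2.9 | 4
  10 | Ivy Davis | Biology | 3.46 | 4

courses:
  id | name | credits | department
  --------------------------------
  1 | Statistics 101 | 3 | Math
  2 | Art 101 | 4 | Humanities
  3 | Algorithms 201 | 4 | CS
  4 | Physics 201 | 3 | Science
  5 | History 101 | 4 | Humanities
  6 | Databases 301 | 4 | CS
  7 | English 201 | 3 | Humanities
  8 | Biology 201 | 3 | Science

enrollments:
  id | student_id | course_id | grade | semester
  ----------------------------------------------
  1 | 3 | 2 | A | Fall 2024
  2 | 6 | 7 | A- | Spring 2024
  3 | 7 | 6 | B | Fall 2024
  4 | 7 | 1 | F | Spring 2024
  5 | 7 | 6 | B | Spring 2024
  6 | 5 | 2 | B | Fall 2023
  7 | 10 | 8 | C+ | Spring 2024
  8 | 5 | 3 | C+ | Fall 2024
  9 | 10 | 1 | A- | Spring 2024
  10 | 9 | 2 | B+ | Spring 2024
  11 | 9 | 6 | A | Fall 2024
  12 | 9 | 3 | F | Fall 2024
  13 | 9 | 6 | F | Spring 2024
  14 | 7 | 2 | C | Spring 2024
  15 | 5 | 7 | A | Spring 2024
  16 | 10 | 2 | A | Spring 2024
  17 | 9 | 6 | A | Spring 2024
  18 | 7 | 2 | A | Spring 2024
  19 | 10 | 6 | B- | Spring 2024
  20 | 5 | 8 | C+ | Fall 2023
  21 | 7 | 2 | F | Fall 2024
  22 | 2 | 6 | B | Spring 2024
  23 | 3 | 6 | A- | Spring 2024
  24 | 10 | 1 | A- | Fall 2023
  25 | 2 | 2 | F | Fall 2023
SELECT c.id, p.name AS course, c.grade, c.semester FROM enrollments c JOIN courses p ON c.course_id = p.id WHERE p.credits < 4

Execution result:
id | course | grade | semester
2 | English 201 | A- | Spring 2024
4 | Statistics 101 | F | Spring 2024
7 | Biology 201 | C+ | Spring 2024
9 | Statistics 101 | A- | Spring 2024
15 | English 201 | A | Spring 2024
20 | Biology 201 | C+ | Fall 2023
24 | Statistics 101 | A- | Fall 2023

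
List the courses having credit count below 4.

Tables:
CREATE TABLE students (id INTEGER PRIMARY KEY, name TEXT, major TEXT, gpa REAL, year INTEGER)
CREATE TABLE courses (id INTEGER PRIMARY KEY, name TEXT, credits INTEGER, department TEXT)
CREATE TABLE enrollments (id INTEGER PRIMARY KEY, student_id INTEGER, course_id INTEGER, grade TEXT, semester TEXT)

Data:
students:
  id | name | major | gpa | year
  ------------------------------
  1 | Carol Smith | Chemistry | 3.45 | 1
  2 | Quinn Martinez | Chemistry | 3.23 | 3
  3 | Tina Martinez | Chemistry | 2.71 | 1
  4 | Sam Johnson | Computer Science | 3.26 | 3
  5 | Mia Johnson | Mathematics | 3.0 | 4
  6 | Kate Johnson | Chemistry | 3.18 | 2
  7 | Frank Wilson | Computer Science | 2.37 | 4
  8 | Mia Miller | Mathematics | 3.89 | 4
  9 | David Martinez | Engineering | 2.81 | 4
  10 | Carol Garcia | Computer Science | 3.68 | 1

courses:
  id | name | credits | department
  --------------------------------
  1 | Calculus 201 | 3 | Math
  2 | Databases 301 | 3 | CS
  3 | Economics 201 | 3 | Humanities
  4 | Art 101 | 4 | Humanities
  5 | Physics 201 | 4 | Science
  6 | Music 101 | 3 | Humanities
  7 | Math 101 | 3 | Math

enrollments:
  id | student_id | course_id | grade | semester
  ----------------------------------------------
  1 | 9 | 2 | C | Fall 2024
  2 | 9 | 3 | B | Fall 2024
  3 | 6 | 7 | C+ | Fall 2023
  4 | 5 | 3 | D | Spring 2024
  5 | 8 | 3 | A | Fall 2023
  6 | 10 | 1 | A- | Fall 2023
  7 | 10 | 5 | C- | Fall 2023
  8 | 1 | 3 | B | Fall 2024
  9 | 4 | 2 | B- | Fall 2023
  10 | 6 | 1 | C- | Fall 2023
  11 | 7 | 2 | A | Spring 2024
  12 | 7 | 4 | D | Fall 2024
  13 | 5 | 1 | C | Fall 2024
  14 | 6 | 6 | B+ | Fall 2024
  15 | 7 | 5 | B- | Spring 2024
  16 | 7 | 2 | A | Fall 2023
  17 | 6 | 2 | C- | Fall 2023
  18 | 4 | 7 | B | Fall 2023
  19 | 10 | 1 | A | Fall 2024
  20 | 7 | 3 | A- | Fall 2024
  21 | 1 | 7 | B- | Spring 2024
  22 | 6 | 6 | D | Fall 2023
SELECT name, credits FROM courses WHERE credits < 4

Execution result:
name | credits
Calculus 201 | 3
Databases 301 | 3
Economics 201 | 3
Music 101 | 3
Math 101 | 3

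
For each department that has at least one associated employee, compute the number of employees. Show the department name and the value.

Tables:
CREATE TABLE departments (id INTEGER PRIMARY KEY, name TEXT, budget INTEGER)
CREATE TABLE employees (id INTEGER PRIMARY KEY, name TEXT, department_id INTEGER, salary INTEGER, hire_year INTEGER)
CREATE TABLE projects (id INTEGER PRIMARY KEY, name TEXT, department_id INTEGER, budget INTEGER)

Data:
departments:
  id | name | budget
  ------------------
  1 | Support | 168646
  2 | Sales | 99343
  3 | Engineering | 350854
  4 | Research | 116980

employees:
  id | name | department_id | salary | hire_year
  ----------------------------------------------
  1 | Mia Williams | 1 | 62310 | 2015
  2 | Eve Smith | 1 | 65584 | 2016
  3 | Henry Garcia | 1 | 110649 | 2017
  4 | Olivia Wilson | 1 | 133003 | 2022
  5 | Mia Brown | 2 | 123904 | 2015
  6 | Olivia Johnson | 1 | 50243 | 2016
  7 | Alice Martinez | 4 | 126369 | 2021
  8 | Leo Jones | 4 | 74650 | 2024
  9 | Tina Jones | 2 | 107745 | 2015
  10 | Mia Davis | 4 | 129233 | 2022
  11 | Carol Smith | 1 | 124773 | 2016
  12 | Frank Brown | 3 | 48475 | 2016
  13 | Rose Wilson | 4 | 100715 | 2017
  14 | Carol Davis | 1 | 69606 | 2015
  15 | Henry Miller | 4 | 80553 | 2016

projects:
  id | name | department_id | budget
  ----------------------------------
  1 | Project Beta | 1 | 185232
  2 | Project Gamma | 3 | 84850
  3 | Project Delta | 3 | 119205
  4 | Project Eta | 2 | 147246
SELECT p.name, COUNT(*) AS n FROM employees c JOIN departments p ON c.department_id = p.id GROUP BY p.id, p.name

Execution result:
name | n
Support | 7
Sales | 2
Engineering | 1
Research | 5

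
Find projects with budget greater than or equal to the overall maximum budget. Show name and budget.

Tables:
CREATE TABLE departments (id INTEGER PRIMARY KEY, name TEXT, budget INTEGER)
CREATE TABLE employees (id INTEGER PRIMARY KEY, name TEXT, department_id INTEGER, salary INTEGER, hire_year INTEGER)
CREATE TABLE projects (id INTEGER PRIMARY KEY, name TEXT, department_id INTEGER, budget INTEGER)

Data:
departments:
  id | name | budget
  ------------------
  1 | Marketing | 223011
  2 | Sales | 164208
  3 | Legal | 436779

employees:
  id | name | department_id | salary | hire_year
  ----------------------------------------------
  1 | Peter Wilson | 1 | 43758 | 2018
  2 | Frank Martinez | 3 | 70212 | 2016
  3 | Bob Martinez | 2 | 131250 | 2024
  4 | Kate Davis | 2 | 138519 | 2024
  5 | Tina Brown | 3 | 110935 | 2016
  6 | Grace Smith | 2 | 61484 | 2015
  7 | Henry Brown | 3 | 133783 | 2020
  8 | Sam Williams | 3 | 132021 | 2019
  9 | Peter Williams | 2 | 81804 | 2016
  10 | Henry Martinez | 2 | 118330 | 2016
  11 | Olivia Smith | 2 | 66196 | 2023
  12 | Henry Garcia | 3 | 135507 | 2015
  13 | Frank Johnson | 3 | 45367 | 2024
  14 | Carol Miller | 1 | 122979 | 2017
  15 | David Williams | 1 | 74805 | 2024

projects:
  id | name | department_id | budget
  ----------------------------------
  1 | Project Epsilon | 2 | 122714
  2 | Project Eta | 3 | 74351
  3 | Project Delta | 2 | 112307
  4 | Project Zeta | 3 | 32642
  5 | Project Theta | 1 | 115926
SELECT name, budget FROM projects WHERE budget >= (SELECT MAX(budget) FROM projects)

Execution result:
name | budget
Project Epsilon | 122714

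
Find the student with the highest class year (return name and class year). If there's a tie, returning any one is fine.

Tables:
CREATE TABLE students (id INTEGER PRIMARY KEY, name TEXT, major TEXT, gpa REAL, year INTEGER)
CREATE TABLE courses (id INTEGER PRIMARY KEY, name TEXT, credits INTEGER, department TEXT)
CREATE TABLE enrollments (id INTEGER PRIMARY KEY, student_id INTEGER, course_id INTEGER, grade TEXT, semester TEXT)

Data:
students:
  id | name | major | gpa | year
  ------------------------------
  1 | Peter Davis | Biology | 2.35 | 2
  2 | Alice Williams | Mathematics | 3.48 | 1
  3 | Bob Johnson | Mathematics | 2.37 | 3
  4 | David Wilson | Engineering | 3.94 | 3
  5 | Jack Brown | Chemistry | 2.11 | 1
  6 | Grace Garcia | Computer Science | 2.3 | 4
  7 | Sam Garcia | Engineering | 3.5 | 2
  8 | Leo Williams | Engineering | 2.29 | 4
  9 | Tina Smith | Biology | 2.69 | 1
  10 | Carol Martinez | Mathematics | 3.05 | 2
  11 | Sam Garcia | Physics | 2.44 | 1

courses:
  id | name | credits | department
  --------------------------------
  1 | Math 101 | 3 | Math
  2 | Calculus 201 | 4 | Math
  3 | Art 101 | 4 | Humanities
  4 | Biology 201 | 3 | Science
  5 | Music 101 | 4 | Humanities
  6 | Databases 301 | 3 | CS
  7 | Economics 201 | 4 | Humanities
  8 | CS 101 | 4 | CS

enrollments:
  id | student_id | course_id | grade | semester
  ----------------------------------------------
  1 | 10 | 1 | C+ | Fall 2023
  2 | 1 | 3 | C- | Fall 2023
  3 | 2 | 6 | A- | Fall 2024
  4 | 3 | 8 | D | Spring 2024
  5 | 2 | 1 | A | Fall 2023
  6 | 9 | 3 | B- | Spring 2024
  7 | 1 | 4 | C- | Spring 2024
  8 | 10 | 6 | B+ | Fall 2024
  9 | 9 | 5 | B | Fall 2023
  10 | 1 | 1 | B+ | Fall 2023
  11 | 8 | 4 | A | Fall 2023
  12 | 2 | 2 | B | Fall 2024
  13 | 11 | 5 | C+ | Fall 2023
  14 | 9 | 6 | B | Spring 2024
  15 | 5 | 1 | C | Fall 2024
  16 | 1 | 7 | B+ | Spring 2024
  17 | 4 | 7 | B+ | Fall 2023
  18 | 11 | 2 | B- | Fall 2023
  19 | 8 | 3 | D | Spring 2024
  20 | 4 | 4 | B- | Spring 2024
SELECT name, year FROM students ORDER BY year DESC LIMIT 1

Execution result:
name | year
Grace Garcia | 4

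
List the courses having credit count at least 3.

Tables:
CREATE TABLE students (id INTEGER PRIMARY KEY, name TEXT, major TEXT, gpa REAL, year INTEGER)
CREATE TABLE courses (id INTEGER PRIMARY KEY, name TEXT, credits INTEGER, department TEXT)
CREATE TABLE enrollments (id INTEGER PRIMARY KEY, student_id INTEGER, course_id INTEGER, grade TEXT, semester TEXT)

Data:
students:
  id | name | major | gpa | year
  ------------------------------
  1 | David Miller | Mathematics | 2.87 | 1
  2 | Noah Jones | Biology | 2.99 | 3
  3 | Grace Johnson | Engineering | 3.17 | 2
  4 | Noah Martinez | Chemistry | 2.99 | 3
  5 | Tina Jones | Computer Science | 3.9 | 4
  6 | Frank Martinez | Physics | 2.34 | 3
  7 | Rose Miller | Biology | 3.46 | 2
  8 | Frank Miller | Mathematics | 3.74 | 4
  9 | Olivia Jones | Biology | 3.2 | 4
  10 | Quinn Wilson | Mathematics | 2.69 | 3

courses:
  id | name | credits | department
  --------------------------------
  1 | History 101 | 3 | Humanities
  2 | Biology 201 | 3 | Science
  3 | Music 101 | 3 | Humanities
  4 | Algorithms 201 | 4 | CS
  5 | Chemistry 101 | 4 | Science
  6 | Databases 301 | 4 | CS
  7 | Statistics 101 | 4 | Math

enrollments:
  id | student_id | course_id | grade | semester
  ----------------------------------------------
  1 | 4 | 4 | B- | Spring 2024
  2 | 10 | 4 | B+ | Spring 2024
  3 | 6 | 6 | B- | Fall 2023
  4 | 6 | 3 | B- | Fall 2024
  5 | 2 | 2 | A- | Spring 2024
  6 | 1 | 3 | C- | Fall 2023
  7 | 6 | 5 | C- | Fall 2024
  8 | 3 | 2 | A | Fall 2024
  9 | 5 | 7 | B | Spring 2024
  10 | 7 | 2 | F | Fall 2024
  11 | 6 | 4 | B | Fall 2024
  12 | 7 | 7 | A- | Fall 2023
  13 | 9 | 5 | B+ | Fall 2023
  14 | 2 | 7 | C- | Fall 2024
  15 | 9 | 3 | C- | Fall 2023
SELECT name, credits FROM courses WHERE credits >= 3

Execution result:
name | credits
History 101 | 3
Biology 201 | 3
Music 101 | 3
Algorithms 201 | 4
Chemistry 101 | 4
Databases 301 | 4
Statistics 101 | 4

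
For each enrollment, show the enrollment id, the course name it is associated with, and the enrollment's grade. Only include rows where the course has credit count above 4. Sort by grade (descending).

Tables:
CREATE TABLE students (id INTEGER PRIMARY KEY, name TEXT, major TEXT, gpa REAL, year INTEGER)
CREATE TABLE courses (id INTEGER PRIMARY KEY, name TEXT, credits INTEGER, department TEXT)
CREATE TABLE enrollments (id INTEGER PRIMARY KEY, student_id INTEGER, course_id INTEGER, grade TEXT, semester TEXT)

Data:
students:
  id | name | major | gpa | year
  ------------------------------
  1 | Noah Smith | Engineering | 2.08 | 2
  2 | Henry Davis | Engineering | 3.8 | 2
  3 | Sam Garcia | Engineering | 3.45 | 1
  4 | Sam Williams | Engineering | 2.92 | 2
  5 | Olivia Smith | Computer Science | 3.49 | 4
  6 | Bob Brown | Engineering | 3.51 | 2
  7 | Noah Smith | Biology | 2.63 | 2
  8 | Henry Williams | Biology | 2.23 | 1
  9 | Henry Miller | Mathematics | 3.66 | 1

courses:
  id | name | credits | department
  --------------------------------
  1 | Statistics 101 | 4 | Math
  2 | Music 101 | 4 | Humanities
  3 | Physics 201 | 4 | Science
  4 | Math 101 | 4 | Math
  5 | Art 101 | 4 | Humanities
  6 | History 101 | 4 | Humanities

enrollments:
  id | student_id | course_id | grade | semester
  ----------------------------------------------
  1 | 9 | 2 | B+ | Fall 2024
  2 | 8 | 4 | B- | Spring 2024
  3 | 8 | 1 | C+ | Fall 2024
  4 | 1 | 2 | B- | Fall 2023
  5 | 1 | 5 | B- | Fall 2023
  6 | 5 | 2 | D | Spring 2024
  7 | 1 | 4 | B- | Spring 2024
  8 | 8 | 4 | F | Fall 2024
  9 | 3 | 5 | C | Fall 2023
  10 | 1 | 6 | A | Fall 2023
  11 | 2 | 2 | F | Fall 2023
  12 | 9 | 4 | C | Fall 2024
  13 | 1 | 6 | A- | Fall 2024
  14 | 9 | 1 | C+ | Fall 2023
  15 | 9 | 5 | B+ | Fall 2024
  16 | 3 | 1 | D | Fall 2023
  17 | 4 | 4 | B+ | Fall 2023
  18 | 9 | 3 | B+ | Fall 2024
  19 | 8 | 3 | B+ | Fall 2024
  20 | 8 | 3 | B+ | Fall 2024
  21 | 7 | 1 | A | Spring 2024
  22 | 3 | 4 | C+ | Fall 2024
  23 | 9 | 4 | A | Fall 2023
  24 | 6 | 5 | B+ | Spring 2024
SELECT c.id, p.name AS course, c.grade FROM enrollments c JOIN courses p ON c.course_id = p.id WHERE p.credits > 4 ORDER BY c.grade DESC

Execution result:
(no rows)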